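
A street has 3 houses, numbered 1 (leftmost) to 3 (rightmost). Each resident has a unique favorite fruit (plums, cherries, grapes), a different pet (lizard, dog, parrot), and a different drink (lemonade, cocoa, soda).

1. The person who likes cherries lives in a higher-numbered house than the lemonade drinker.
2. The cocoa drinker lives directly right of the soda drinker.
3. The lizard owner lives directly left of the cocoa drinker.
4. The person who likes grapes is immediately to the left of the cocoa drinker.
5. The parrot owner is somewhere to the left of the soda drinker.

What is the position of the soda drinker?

Clue 5: the parrot owner is in house 1.
Clue 5: the soda drinker is in house 2.
House 3 pet: only dog fits.
House 1's drink must be lemonade (nothing else left).
House 3's drink must be cocoa (nothing else left).
Clue 4 places the person who likes grapes in house 2.
House 1's favorite fruit must be plums (nothing else left).
That leaves cherries as the favorite fruit for house 3.
So house 2 gets lizard for pet.
So: house 1 = plums/parrot/lemonade, house 2 = grapes/lizard/soda, house 3 = cherries/dog/cocoa.

2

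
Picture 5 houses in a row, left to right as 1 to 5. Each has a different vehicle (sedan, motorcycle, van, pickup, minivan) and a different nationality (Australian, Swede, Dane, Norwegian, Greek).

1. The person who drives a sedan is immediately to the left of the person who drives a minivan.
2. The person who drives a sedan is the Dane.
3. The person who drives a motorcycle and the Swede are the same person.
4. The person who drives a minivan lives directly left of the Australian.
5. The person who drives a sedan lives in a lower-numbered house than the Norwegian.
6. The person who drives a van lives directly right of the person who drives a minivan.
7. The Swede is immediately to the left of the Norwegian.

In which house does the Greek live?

2

The person who drives a minivan is narrowed to house 2 or 3 or 4; consider each.
Placing it in house 3 and house 4 leads to a contradiction, so it's in house 2.
By clue 1, the person who drives a sedan is in house 1.
Clue 2: the Dane is in house 1.
Clue 4 places the Australian in house 3.
Clue 6 places the person who drives a van in house 3.
That leaves pickup as the vehicle for house 5.
Clue 3 places the Swede in house 4.
Clue 7 places the Norwegian in house 5.
That leaves motorcycle as the vehicle for house 4.
So house 2 gets Greek for nationality.
So: house 1 = sedan/Dane, house 2 = minivan/Greek, house 3 = van/Australian, house 4 = motorcycle/Swede, house 5 = pickup/Norwegian.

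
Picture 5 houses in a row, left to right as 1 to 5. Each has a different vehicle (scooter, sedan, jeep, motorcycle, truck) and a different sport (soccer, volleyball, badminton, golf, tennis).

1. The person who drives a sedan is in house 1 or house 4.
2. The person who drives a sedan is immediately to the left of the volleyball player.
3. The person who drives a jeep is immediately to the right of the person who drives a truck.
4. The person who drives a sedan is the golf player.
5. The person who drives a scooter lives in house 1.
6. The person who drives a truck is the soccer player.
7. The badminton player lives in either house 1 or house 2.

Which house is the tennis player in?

3

Clue 5: the person who drives a scooter is in house 1.
That leaves sedan as the vehicle for house 4.
Clue 2 places the volleyball player in house 5.
By clue 3, the person who drives a jeep is in house 3.
Clue 3: the person who drives a truck is in house 2.
Clue 4: the golf player is in house 4.
The soccer player is in house 2 (clue 6).
That leaves motorcycle as the vehicle for house 5.
House 1 sport: only badminton fits.
The only sport still possible for house 3 is tennis.
So: house 1 = scooter/badminton, house 2 = truck/soccer, house 3 = jeep/tennis, house 4 = sedan/golf, house 5 = motorcycle/volleyball.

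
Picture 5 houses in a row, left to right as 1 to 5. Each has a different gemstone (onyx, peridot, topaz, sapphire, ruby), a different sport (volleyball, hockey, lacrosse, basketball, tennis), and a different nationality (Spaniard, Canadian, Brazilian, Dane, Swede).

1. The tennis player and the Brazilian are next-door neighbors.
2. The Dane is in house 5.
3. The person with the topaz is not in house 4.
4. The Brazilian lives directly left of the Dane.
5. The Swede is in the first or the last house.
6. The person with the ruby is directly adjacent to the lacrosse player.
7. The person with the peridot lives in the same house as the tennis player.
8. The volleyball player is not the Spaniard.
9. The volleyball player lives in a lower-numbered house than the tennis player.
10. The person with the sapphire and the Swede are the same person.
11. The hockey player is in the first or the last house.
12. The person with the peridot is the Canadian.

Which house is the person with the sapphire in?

1

Clue 2 places the Dane in house 5.
Clue 4 places the Brazilian in house 4.
House 1's nationality must be Swede (nothing else left).
From clue 10, the person with the sapphire must be in house 1.
From clue 12, the person with the peridot must be in house 3.
From clue 12, the Canadian must be in house 3.
So house 2 gets Spaniard for nationality.
Clue 7: the tennis player is in house 3.
From clue 9, the volleyball player must be in house 1.
So house 2 gets basketball for sport.
So house 4 gets lacrosse for sport.
That leaves hockey as the sport for house 5.
The person with the ruby is in house 5 (clue 6).
The only gemstone still possible for house 4 is onyx.
House 2's gemstone must be topaz (nothing else left).
So: house 1 = sapphire/volleyball/Swede, house 2 = topaz/basketball/Spaniard, house 3 = peridot/tennis/Canadian, house 4 = onyx/lacrosse/Brazilian, house 5 = ruby/hockey/Dane.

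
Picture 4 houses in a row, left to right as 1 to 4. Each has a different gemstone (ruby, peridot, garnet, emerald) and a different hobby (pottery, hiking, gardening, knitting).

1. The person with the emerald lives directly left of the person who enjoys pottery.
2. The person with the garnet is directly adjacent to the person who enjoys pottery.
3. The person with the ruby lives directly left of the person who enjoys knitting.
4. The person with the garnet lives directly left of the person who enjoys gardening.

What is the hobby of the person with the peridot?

gardening

House 4's gemstone must be peridot (nothing else left).
House 1 hobby: only hiking fits.
The person with the emerald is narrowed to house 1 or 2 or 3; consider each.
Placing it in house 2 and house 3 leads to a contradiction, so it's in house 1.
By clue 1, the person who enjoys pottery is in house 2.
House 2 gemstone: only ruby fits.
The only gemstone still possible for house 3 is garnet.
That leaves knitting as the hobby for house 3.
So house 4 gets gardening for hobby.
So: house 1 = emerald/hiking, house 2 = ruby/pottery, house 3 = garnet/knitting, house 4 = peridot/gardening.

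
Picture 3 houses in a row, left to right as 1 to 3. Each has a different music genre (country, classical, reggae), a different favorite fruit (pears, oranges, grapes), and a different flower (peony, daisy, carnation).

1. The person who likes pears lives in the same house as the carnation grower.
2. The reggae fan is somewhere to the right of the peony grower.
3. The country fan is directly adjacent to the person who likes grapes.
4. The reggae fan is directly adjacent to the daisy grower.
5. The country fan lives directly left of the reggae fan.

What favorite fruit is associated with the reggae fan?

pears

The country fan is narrowed to house 1 or 2; consider each.
Placing it in house 1 leads to a contradiction, so it's in house 2.
The reggae fan is in house 3 (clue 5).
That leaves classical as the music genre for house 1.
Clue 4 places the daisy grower in house 2.
That leaves carnation as the flower for house 3.
The person who likes pears is in house 3 (clue 1).
That leaves grapes as the favorite fruit for house 1.
House 2 favorite fruit: only oranges fits.
House 1 flower: only peony fits.
So: house 1 = classical/grapes/peony, house 2 = country/oranges/daisy, house 3 = reggae/pears/carnation.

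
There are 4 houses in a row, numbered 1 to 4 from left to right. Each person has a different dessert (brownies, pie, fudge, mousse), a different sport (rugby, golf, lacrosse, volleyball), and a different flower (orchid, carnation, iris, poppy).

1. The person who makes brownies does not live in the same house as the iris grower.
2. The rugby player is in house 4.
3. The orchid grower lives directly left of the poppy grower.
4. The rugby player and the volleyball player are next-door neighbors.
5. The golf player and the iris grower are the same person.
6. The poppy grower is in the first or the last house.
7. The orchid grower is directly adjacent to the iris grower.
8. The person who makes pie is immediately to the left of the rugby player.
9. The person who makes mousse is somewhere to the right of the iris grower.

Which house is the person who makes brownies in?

1

The rugby player is in house 4 (clue 2).
From clue 4, the volleyball player must be in house 3.
The poppy grower is in house 4 (clue 6).
Clue 8: the person who makes pie is in house 3.
Clue 3: the orchid grower is in house 3.
Clue 7 places the iris grower in house 2.
From clue 9, the person who makes mousse must be in house 4.
The only flower still possible for house 1 is carnation.
By clue 1, the person who makes brownies is in house 1.
Clue 5 places the golf player in house 2.
So house 2 gets fudge for dessert.
House 1's sport must be lacrosse (nothing else left).
So: house 1 = brownies/lacrosse/carnation, house 2 = fudge/golf/iris, house 3 = pie/volleyball/orchid, house 4 = mousse/rugby/poppy.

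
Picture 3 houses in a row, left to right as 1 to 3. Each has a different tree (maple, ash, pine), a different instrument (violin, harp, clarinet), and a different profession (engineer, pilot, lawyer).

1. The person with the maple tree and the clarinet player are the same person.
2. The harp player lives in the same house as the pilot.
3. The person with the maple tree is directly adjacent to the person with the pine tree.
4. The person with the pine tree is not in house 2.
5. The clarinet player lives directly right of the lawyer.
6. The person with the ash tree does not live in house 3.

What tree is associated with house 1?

Clue 3 places the person with the maple tree in house 2.
House 1's tree must be ash (nothing else left).
So house 3 gets pine for tree.
From clue 1, the clarinet player must be in house 2.
Clue 5: the lawyer is in house 1.
Clue 2 places the harp player in house 3.
Clue 2 places the pilot in house 3.
The only instrument still possible for house 1 is violin.
House 2 profession: only engineer fits.
So: house 1 = ash/violin/lawyer, house 2 = maple/clarinet/engineer, house 3 = pine/harp/pilot.

ash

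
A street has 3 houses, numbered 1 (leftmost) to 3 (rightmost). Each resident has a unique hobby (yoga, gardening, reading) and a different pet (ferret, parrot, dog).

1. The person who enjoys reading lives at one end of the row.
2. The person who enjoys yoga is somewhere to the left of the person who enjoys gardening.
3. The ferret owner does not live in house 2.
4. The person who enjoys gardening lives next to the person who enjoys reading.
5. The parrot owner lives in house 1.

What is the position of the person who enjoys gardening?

2

From clue 4, the person who enjoys gardening must be in house 2.
Clue 5 places the parrot owner in house 1.
That leaves reading as the hobby for house 3.
The only pet still possible for house 2 is dog.
So house 3 gets ferret for pet.
House 1 hobby: only yoga fits.
So: house 1 = yoga/parrot, house 2 = gardening/dog, house 3 = reading/ferret.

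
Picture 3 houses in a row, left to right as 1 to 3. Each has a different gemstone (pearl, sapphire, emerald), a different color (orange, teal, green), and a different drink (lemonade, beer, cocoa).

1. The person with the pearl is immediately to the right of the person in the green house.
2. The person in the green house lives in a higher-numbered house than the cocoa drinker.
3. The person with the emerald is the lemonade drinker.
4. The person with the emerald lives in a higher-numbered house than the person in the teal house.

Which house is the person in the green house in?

2

From clue 2, the person in the green house must be in house 2.
Clue 2: the cocoa drinker is in house 1.
House 1's gemstone must be sapphire (nothing else left).
So house 3 gets orange for color.
By clue 1, the person with the pearl is in house 3.
The only gemstone still possible for house 2 is emerald.
So house 1 gets teal for color.
By clue 3, the lemonade drinker is in house 2.
The only drink still possible for house 3 is beer.
So: house 1 = sapphire/teal/cocoa, house 2 = emerald/green/lemonade, house 3 = pearl/orange/beer.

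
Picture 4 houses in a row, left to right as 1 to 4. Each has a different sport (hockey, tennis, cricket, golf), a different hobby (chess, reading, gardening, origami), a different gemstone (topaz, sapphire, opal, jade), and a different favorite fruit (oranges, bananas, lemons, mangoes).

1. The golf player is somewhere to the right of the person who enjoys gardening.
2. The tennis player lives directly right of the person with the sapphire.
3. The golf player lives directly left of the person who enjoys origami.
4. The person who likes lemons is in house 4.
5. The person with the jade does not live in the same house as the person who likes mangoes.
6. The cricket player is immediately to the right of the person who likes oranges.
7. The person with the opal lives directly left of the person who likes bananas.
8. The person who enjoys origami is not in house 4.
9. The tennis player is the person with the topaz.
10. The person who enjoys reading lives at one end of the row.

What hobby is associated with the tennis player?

origami

Clue 4: the person who likes lemons is in house 4.
Clue 8 places the person who enjoys origami in house 3.
So house 1 gets hockey for sport.
Clue 3: the golf player is in house 2.
Clue 1: the person who enjoys gardening is in house 1.
So house 2 gets chess for hobby.
The only hobby still possible for house 4 is reading.
That leaves mangoes as the favorite fruit for house 1.
House 1's gemstone must be opal (nothing else left).
Clue 7: the person who likes bananas is in house 2.
House 3's favorite fruit must be oranges (nothing else left).
The cricket player is in house 4 (clue 6).
So house 3 gets tennis for sport.
From clue 2, the person with the sapphire must be in house 2.
By clue 9, the person with the topaz is in house 3.
House 4 gemstone: only jade fits.
So: house 1 = hockey/gardening/opal/mangoes, house 2 = golf/chess/sapphire/bananas, house 3 = tennis/origami/topaz/oranges, house 4 = cricket/reading/jade/lemons.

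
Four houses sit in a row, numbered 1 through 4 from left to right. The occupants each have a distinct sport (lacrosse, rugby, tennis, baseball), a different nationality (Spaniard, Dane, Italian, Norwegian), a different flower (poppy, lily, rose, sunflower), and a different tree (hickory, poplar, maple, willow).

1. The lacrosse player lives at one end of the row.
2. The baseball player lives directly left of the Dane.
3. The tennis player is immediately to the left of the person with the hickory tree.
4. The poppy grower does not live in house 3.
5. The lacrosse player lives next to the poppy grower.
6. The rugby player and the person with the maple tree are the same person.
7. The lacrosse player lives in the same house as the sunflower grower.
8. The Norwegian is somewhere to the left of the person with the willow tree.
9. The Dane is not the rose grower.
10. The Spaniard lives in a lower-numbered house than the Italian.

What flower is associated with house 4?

lily

The lacrosse player is in house 1 (clue 5).
From clue 5, the poppy grower must be in house 2.
From clue 7, the sunflower grower must be in house 1.
The only sport still possible for house 4 is rugby.
By clue 6, the person with the maple tree is in house 4.
That leaves poplar as the tree for house 1.
House 2's tree must be willow (nothing else left).
So house 3 gets hickory for tree.
The tennis player is in house 2 (clue 3).
Clue 8: the Norwegian is in house 1.
The only sport still possible for house 3 is baseball.
From clue 2, the Dane must be in house 4.
From clue 9, the rose grower must be in house 3.
House 2 nationality: only Spaniard fits.
So house 3 gets Italian for nationality.
The only flower still possible for house 4 is lily.
So: house 1 = lacrosse/Norwegian/sunflower/poplar, house 2 = tennis/Spaniard/poppy/willow, house 3 = baseball/Italian/rose/hickory, house 4 = rugby/Dane/lily/maple.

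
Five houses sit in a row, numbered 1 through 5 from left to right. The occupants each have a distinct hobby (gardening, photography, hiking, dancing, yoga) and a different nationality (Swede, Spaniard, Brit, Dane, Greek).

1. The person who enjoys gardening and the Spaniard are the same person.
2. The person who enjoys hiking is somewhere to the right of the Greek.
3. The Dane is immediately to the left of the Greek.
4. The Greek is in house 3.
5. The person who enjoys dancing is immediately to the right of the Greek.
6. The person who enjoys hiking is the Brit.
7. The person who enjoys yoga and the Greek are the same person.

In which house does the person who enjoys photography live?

Clue 4: the Greek is in house 3.
The person who enjoys dancing is in house 4 (clue 5).
The person who enjoys yoga is in house 3 (clue 7).
The person who enjoys hiking is in house 5 (clue 2).
Clue 3: the Dane is in house 2.
By clue 6, the Brit is in house 5.
House 4 nationality: only Swede fits.
From clue 1, the person who enjoys gardening must be in house 1.
So house 2 gets photography for hobby.
House 1 nationality: only Spaniard fits.
So: house 1 = gardening/Spaniard, house 2 = photography/Dane, house 3 = yoga/Greek, house 4 = dancing/Swede, house 5 = hiking/Brit.

2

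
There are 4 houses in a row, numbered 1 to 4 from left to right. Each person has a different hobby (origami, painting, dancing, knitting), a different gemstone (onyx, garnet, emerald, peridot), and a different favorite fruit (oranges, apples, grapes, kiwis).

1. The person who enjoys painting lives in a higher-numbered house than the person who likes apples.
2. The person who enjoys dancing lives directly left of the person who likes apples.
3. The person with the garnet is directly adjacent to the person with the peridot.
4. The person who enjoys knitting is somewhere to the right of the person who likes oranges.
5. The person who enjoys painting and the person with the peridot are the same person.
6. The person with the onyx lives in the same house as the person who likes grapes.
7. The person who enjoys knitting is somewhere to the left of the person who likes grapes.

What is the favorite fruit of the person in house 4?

grapes

That leaves emerald as the gemstone for house 1.
So house 2 gets garnet for gemstone.
The person with the peridot is in house 3 (clue 3).
By clue 5, the person who enjoys painting is in house 3.
House 2 hobby: only knitting fits.
So house 4 gets origami for hobby.
The only gemstone still possible for house 4 is onyx.
By clue 1, the person who likes apples is in house 2.
Clue 4: the person who likes oranges is in house 1.
By clue 6, the person who likes grapes is in house 4.
House 1's hobby must be dancing (nothing else left).
House 3 favorite fruit: only kiwis fits.
So: house 1 = dancing/emerald/oranges, house 2 = knitting/garnet/apples, house 3 = painting/peridot/kiwis, house 4 = origami/onyx/grapes.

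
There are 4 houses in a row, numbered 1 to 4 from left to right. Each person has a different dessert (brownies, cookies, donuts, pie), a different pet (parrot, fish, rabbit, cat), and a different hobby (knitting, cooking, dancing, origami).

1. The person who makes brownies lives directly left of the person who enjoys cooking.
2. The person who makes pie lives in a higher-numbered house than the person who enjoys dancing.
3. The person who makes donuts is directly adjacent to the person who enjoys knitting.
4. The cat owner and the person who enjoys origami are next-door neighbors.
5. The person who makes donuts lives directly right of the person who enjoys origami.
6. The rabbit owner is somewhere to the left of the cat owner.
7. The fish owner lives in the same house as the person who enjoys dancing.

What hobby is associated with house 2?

origami

The person who makes brownies is narrowed to house 1 or 2 or 3; consider each.
Placing it in house 1 and house 3 leads to a contradiction, so it's in house 2.
Clue 1 places the person who enjoys cooking in house 3.
So house 1 gets cookies for dessert.
That leaves knitting as the hobby for house 4.
The person who makes donuts is in house 3 (clue 3).
By clue 5, the person who enjoys origami is in house 2.
House 4's dessert must be pie (nothing else left).
House 4 pet: only parrot fits.
So house 1 gets dancing for hobby.
Clue 4: the cat owner is in house 3.
Clue 7 places the fish owner in house 1.
The only pet still possible for house 2 is rabbit.
So: house 1 = cookies/fish/dancing, house 2 = brownies/rabbit/origami, house 3 = donuts/cat/cooking, house 4 = pie/parrot/knitting.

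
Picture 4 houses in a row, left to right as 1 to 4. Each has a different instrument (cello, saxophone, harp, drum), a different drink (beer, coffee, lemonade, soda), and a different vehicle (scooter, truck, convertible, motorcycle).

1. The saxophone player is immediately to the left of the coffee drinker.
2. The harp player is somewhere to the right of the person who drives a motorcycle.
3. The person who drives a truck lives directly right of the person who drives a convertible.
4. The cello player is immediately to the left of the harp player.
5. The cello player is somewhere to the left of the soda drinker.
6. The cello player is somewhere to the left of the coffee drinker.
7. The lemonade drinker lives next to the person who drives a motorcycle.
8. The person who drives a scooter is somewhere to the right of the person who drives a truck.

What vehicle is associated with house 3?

truck

House 4 vehicle: only scooter fits.
The person who drives a convertible is narrowed to house 1 or 2; consider each.
Placing it in house 1 leads to a contradiction, so it's in house 2.
Clue 3: the person who drives a truck is in house 3.
The only vehicle still possible for house 1 is motorcycle.
Clue 7 places the lemonade drinker in house 2.
That leaves beer as the drink for house 1.
The saxophone player is narrowed to house 2 or 3; consider each.
Placing it in house 2 leads to a contradiction, so it's in house 3.
By clue 1, the coffee drinker is in house 4.
That leaves soda as the drink for house 3.
The cello player is in house 1 (clue 4).
Clue 4: the harp player is in house 2.
That leaves drum as the instrument for house 4.
So: house 1 = cello/beer/motorcycle, house 2 = harp/lemonade/convertible, house 3 = saxophone/soda/truck, house 4 = drum/coffee/scooter.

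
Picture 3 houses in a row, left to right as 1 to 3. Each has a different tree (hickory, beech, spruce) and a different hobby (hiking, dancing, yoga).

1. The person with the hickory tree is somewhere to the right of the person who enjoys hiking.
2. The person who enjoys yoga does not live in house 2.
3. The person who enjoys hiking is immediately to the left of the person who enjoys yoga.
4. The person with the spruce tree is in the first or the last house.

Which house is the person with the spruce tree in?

Clue 3 places the person who enjoys hiking in house 2.
The person who enjoys yoga is in house 3 (clue 3).
The only hobby still possible for house 1 is dancing.
Clue 1: the person with the hickory tree is in house 3.
So house 1 gets spruce for tree.
House 2 tree: only beech fits.
So: house 1 = spruce/dancing, house 2 = beech/hiking, house 3 = hickory/yoga.

1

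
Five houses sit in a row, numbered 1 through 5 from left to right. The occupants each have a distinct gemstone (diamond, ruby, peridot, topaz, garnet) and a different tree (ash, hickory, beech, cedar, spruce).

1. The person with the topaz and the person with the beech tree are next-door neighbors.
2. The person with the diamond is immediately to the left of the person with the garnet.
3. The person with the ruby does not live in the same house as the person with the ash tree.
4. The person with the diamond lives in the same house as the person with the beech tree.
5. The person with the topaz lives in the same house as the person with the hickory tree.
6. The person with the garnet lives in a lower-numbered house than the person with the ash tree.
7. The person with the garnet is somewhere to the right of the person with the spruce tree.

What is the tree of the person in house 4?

The person with the diamond is narrowed to house 1 or 2 or 3; consider each.
Placing it in house 1 and house 2 leads to a contradiction, so it's in house 3.
The person with the garnet is in house 4 (clue 2).
Clue 4 places the person with the beech tree in house 3.
The person with the ash tree is in house 5 (clue 6).
By clue 1, the person with the topaz is in house 2.
From clue 5, the person with the hickory tree must be in house 2.
That leaves peridot as the gemstone for house 5.
The only tree still possible for house 1 is spruce.
House 4's tree must be cedar (nothing else left).
The only gemstone still possible for house 1 is ruby.
So: house 1 = ruby/spruce, house 2 = topaz/hickory, house 3 = diamond/beech, house 4 = garnet/cedar, house 5 = peridot/ash.

cedar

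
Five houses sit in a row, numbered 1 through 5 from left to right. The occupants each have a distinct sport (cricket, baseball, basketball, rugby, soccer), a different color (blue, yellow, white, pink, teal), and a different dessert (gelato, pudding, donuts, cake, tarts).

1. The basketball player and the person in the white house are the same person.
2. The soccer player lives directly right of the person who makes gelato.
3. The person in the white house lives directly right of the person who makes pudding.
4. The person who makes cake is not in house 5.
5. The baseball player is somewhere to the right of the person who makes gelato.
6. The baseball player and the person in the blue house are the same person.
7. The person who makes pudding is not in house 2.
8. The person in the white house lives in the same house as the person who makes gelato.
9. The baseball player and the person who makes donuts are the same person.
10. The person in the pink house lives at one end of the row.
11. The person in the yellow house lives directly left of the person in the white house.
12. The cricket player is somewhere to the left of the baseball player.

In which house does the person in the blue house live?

4

The basketball player is narrowed to house 2 or 4; consider each.
Placing it in house 4 leads to a contradiction, so it's in house 2.
Clue 1 places the person in the white house in house 2.
Clue 3: the person who makes pudding is in house 1.
Clue 8: the person who makes gelato is in house 2.
Clue 11 places the person in the yellow house in house 1.
The only color still possible for house 5 is pink.
Clue 2 places the soccer player in house 3.
The only sport still possible for house 5 is rugby.
House 5's dessert must be tarts (nothing else left).
The person in the blue house is in house 4 (clue 6).
Clue 9 places the person who makes donuts in house 4.
House 1's sport must be cricket (nothing else left).
So house 4 gets baseball for sport.
That leaves teal as the color for house 3.
The only dessert still possible for house 3 is cake.
So: house 1 = cricket/yellow/pudding, house 2 = basketball/white/gelato, house 3 = soccer/teal/cake, house 4 = baseball/blue/donuts, house 5 = rugby/pink/tarts.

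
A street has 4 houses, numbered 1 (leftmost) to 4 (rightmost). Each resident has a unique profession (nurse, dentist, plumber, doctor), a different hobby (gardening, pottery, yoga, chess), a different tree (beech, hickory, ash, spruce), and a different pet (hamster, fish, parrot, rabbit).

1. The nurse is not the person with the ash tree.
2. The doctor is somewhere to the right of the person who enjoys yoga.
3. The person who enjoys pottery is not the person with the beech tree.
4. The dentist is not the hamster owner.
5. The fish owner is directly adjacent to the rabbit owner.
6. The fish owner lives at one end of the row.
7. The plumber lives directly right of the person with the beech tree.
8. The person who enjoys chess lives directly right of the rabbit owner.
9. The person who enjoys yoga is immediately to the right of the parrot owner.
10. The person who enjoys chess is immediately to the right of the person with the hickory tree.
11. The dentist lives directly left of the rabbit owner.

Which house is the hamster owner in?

The dentist is narrowed to house 1 or 2; consider each.
Placing it in house 1 leads to a contradiction, so it's in house 2.
Clue 11 places the rabbit owner in house 3.
So house 1 gets nurse for profession.
House 2 pet: only parrot fits.
By clue 5, the fish owner is in house 4.
The person who enjoys chess is in house 4 (clue 8).
Clue 9 places the person who enjoys yoga in house 3.
By clue 10, the person with the hickory tree is in house 3.
So house 1 gets spruce for tree.
That leaves ash as the tree for house 4.
That leaves hamster as the pet for house 1.
The doctor is in house 4 (clue 2).
By clue 3, the person who enjoys pottery is in house 1.
The plumber is in house 3 (clue 7).
So house 2 gets gardening for hobby.
So house 2 gets beech for tree.
So: house 1 = nurse/pottery/spruce/hamster, house 2 = dentist/gardening/beech/parrot, house 3 = plumber/yoga/hickory/rabbit, house 4 = doctor/chess/ash/fish.

1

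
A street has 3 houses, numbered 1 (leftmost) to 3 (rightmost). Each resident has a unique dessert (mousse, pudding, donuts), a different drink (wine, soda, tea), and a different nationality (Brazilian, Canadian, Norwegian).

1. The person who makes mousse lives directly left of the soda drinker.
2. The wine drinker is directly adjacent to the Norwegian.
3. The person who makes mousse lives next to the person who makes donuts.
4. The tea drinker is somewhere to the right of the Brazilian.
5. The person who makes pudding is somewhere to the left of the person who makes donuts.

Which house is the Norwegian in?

The only dessert still possible for house 3 is donuts.
That leaves wine as the drink for house 1.
By clue 2, the Norwegian is in house 2.
Clue 3 places the person who makes mousse in house 2.
So house 1 gets pudding for dessert.
House 3's nationality must be Canadian (nothing else left).
From clue 1, the soda drinker must be in house 3.
House 2 drink: only tea fits.
House 1's nationality must be Brazilian (nothing else left).
So: house 1 = pudding/wine/Brazilian, house 2 = mousse/tea/Norwegian, house 3 = donuts/soda/Canadian.

2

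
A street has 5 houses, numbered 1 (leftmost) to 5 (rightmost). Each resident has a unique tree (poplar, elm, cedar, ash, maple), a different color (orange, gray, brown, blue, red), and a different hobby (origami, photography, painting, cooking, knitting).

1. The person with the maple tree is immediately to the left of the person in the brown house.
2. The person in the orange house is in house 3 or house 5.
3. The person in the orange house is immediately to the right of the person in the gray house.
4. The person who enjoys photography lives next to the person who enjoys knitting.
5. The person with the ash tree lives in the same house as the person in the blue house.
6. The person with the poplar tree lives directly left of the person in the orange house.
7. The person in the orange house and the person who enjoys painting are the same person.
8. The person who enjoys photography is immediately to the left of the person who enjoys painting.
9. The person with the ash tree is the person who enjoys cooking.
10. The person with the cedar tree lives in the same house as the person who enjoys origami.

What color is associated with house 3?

orange

The person with the poplar tree is narrowed to house 2 or 4; consider each.
Placing it in house 4 leads to a contradiction, so it's in house 2.
Clue 6 places the person in the orange house in house 3.
Clue 7: the person who enjoys painting is in house 3.
From clue 8, the person who enjoys photography must be in house 2.
Clue 3 places the person in the gray house in house 2.
By clue 4, the person who enjoys knitting is in house 1.
So house 1 gets elm for tree.
That leaves maple as the tree for house 3.
From clue 1, the person in the brown house must be in house 4.
So house 1 gets red for color.
House 5 color: only blue fits.
Clue 5: the person with the ash tree is in house 5.
From clue 9, the person who enjoys cooking must be in house 5.
That leaves cedar as the tree for house 4.
That leaves origami as the hobby for house 4.
So: house 1 = elm/red/knitting, house 2 = poplar/gray/photography, house 3 = maple/orange/painting, house 4 = cedar/brown/origami, house 5 = ash/blue/cooking.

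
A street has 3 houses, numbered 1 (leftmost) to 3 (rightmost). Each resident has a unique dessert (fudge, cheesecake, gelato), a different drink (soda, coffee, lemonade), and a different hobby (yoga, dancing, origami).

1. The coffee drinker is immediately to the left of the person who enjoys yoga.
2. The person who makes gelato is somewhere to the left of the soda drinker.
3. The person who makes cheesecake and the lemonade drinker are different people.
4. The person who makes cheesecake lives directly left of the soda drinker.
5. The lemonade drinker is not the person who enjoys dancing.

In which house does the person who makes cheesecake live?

House 3's dessert must be fudge (nothing else left).
The person who makes cheesecake is narrowed to house 1 or 2; consider each.
Placing it in house 1 leads to a contradiction, so it's in house 2.
The soda drinker is in house 3 (clue 4).
So house 1 gets gelato for dessert.
That leaves lemonade as the drink for house 1.
The only drink still possible for house 2 is coffee.
Clue 1 places the person who enjoys yoga in house 3.
That leaves origami as the hobby for house 1.
So house 2 gets dancing for hobby.
So: house 1 = gelato/lemonade/origami, house 2 = cheesecake/coffee/dancing, house 3 = fudge/soda/yoga.

2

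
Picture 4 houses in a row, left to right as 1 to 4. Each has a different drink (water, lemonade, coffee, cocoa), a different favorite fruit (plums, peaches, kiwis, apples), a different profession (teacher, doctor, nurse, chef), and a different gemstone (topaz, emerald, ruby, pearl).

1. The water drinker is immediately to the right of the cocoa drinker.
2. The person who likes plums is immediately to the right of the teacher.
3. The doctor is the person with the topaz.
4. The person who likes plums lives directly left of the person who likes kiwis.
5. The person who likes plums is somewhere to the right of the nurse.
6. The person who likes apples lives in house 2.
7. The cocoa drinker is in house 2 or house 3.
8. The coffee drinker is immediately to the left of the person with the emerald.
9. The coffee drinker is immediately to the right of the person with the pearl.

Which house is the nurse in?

The person who likes apples is in house 2 (clue 6).
The only drink still possible for house 1 is lemonade.
The only drink still possible for house 4 is water.
House 1's favorite fruit must be peaches (nothing else left).
So house 4 gets kiwis for favorite fruit.
Clue 1: the cocoa drinker is in house 3.
From clue 2, the teacher must be in house 2.
House 2's drink must be coffee (nothing else left).
That leaves plums as the favorite fruit for house 3.
House 1's profession must be nurse (nothing else left).
Clue 8 places the person with the emerald in house 3.
The person with the pearl is in house 1 (clue 9).
House 2's gemstone must be ruby (nothing else left).
That leaves topaz as the gemstone for house 4.
By clue 3, the doctor is in house 4.
So house 3 gets chef for profession.
So: house 1 = lemonade/peaches/nurse/pearl, house 2 = coffee/apples/teacher/ruby, house 3 = cocoa/plums/chef/emerald, house 4 = water/kiwis/doctor/topaz.

1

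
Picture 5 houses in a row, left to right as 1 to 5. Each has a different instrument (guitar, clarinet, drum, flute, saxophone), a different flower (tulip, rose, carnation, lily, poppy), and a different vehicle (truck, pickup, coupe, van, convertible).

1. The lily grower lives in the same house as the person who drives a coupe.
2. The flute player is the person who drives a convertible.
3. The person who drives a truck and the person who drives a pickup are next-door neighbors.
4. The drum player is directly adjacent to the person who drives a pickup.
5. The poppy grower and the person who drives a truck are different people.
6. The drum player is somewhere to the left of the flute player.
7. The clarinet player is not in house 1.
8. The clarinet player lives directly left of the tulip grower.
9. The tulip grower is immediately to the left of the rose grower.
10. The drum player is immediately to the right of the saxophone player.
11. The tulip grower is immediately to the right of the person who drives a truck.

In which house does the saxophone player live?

The clarinet player is narrowed to house 2 or 3; consider each.
Placing it in house 3 leads to a contradiction, so it's in house 2.
Clue 8: the tulip grower is in house 3.
Clue 9 places the rose grower in house 4.
Clue 11: the person who drives a truck is in house 2.
From clue 4, the drum player must be in house 4.
Clue 4: the person who drives a pickup is in house 3.
Clue 6 places the flute player in house 5.
Clue 10 places the saxophone player in house 3.
So house 1 gets guitar for instrument.
House 2's flower must be carnation (nothing else left).
Clue 2: the person who drives a convertible is in house 5.
House 4 vehicle: only van fits.
Clue 1 places the lily grower in house 1.
That leaves poppy as the flower for house 5.
House 1 vehicle: only coupe fits.
So: house 1 = guitar/lily/coupe, house 2 = clarinet/carnation/truck, house 3 = saxophone/tulip/pickup, house 4 = drum/rose/van, house 5 = flute/poppy/convertible.

3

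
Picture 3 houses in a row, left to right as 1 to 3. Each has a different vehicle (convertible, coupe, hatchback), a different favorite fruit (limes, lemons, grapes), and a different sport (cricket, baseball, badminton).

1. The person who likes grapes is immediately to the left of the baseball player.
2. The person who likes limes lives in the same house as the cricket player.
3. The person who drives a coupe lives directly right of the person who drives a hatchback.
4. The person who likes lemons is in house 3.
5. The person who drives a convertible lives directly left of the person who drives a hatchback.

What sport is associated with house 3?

The person who likes lemons is in house 3 (clue 4).
From clue 5, the person who drives a convertible must be in house 1.
By clue 5, the person who drives a hatchback is in house 2.
That leaves coupe as the vehicle for house 3.
The person who likes grapes is narrowed to house 1 or 2; consider each.
Placing it in house 1 leads to a contradiction, so it's in house 2.
By clue 1, the baseball player is in house 3.
That leaves limes as the favorite fruit for house 1.
By clue 2, the cricket player is in house 1.
The only sport still possible for house 2 is badminton.
So: house 1 = convertible/limes/cricket, house 2 = hatchback/grapes/badminton, house 3 = coupe/lemons/baseball.

baseball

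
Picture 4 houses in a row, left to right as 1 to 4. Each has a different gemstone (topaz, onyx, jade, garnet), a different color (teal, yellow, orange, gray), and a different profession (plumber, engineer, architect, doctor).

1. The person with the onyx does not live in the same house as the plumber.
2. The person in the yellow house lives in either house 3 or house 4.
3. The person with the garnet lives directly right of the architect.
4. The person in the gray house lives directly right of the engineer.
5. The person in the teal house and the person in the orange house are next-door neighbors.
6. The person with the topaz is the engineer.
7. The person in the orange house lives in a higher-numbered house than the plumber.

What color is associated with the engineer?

House 1's color must be teal (nothing else left).
The only profession still possible for house 4 is doctor.
Clue 5: the person in the orange house is in house 2.
By clue 7, the plumber is in house 1.
House 1's gemstone must be jade (nothing else left).
The person with the garnet is narrowed to house 3 or 4; consider each.
Placing it in house 3 leads to a contradiction, so it's in house 4.
Clue 3: the architect is in house 3.
That leaves engineer as the profession for house 2.
From clue 4, the person in the gray house must be in house 3.
Clue 6: the person with the topaz is in house 2.
That leaves onyx as the gemstone for house 3.
House 4's color must be yellow (nothing else left).
So: house 1 = jade/teal/plumber, house 2 = topaz/orange/engineer, house 3 = onyx/gray/architect, house 4 = garnet/yellow/doctor.

orange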